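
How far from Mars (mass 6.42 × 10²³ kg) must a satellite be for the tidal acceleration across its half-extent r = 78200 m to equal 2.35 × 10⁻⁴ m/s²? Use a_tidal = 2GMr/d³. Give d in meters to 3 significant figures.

2GMr/d³ = a_tidal  ⇒  d = (2GMr / a_tidal)^(1/3)
d = (2 × 6.674×10⁻¹¹ × (6.42 × 10²³) × (78200) / (2.35 × 10⁻⁴))^(1/3)
  = 3.06 × 10⁷ m

3.06 × 10⁷ m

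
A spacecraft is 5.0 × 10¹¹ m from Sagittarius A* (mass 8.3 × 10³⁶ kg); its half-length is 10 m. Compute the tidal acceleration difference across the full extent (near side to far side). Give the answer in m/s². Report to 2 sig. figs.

a_tidal = 4GMr/d³
        = 4 × (6.674 × 10⁻¹¹) × (8.3 × 10³⁶) × (10) / (5.0 × 10¹¹)³
        = 1.8 × 10⁻⁷ m/s²

1.8 × 10⁻⁷ m/s²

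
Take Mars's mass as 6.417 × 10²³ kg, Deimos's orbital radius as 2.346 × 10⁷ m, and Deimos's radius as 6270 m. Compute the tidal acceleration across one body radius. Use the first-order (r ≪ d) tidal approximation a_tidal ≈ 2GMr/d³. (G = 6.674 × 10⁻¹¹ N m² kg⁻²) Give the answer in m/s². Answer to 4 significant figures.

The tidal stretch is the gradient of GM/d² times the body's extent r, hence the 1/d³ dependence.
a_tidal = 2GMr/d³
        = 2 × (6.674 × 10⁻¹¹) × (6.417 × 10²³) × (6270) / (2.346 × 10⁷)³
        = 4.159 × 10⁻⁵ m/s²

4.159 × 10⁻⁵ m/s²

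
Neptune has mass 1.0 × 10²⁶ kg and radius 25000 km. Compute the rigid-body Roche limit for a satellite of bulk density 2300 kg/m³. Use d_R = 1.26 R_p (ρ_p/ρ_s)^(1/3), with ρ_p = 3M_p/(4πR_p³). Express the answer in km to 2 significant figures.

ρ_p = 3M_p/(4πR_p³) = 3 × (1.0 × 10²⁶) / (4π × (2.5 × 10⁷ m)³) = 1500 kg/m³
d_R = 1.26 × 25000 km × (1500/2300)^(1/3)
    = 27000 km

27000 km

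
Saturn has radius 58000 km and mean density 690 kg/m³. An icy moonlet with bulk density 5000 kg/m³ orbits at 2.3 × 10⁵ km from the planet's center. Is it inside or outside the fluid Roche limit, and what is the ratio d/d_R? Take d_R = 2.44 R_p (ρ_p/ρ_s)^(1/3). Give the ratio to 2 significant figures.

outside; d/d_R ≈ 3.1

d_R = 2.44 × (58000 km) × (690/5000)^(1/3) = 73130 km
d/d_R = (2.3 × 10⁵) / (73130) = 3.1
Since d/d_R > 1, the body is outside the Roche limit.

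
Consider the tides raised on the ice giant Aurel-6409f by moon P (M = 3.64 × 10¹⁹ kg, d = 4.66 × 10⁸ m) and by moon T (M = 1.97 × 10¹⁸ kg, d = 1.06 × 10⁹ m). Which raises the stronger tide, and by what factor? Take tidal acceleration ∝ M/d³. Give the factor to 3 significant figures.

Moon P, by a factor of ≈ 217

Tidal acceleration ∝ M/d³, so compare M/d³ for each.
Moon P: (3.64 × 10¹⁹) / (4.66 × 10⁸)³ = 3.597 × 10⁻⁷
Moon T: (1.97 × 10¹⁸) / (1.06 × 10⁹)³ = 1.654 × 10⁻⁹
Ratio (larger/smaller) = 217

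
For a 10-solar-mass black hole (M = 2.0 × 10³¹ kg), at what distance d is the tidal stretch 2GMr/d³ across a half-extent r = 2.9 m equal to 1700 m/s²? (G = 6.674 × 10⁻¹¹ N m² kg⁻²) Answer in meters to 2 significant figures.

2GMr/d³ = a_tidal  ⇒  d = (2GMr / a_tidal)^(1/3)
d = (2 × 6.674×10⁻¹¹ × (2.0 × 10³¹) × (2.9) / (1700))^(1/3)
  = 1.7 × 10⁶ m

1.7 × 10⁶ m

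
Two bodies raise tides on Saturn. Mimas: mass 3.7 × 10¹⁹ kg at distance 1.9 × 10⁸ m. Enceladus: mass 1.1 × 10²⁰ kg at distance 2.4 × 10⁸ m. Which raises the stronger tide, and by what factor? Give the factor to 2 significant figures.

Enceladus, by a factor of ≈ 1.5

Tidal stretch scales as M/d³; compute that for each body.
Mimas: (3.7 × 10¹⁹) / (1.9 × 10⁸)³ = 5.394 × 10⁻⁶
Enceladus: (1.1 × 10²⁰) / (2.4 × 10⁸)³ = 7.957 × 10⁻⁶
Ratio (larger/smaller) = 1.5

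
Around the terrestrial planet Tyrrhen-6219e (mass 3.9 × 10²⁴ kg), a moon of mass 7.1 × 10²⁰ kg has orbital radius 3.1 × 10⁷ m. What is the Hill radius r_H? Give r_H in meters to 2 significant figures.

1.2 × 10⁶ m

r_H ≈ a (m/3M)^(1/3)
    = (3.1 × 10⁷) × (7.1 × 10²⁰ / (3 × 3.9 × 10²⁴))^(1/3)
    = 1.2 × 10⁶ m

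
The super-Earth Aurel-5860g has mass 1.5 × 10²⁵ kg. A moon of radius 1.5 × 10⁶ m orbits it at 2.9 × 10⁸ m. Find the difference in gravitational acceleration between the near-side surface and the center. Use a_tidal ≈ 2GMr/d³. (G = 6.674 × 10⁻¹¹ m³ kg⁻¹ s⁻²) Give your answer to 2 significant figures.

a_tidal = 2GMr/d³
        = 2 × (6.674 × 10⁻¹¹) × (1.5 × 10²⁵) × (1.5 × 10⁶) / (2.9 × 10⁸)³
        = 1.2 × 10⁻⁴ m/s²

1.2 × 10⁻⁴ m/s²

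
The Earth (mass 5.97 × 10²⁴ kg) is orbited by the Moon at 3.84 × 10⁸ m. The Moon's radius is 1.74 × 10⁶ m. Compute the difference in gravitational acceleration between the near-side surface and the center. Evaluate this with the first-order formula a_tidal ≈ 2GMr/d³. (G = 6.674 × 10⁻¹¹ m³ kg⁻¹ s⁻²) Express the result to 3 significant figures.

Since r ≪ d, expand the inverse-square field across one radius to get the leading 2GMr/d³ term.
Δg = 2GMr/d³
   = 2 × (6.674 × 10⁻¹¹) × (5.97 × 10²⁴) × (1.74 × 10⁶) / (3.84 × 10⁸)³
   = 2.45 × 10⁻⁵ m/s²

2.45 × 10⁻⁵ m/s²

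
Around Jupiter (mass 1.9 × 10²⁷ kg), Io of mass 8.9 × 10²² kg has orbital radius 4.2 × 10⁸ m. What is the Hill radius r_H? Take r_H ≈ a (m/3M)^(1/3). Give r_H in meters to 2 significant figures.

r_H ≈ a (m/3M)^(1/3)
    = (4.2 × 10⁸) × (8.9 × 10²² / (3 × 1.9 × 10²⁷))^(1/3)
    = 1.0 × 10⁷ m

1.0 × 10⁷ m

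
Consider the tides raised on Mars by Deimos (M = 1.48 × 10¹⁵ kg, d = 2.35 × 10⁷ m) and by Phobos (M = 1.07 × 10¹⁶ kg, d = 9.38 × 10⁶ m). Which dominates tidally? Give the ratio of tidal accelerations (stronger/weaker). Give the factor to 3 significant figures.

Phobos, by a factor of ≈ 114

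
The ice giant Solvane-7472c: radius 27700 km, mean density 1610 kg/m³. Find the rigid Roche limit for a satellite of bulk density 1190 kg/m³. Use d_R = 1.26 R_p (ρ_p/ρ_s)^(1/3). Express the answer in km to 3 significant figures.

d_R = 1.26 × 27700 km × (1610/1190)^(1/3)
    = 38600 km

38600 km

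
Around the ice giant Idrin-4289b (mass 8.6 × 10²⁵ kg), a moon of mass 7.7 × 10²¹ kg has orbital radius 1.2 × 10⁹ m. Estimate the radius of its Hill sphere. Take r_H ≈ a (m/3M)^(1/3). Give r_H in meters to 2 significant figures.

r_H ≈ a (m/3M)^(1/3)
    = (1.2 × 10⁹) × (7.7 × 10²¹ / (3 × 8.6 × 10²⁵))^(1/3)
    = 3.7 × 10⁷ m

3.7 × 10⁷ m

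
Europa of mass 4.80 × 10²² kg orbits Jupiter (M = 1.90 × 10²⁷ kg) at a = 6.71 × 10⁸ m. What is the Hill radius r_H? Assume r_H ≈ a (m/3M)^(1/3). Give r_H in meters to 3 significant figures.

1.37 × 10⁷ m

r_H ≈ a (m/3M)^(1/3)
    = (6.71 × 10⁸) × (4.80 × 10²² / (3 × 1.90 × 10²⁷))^(1/3)
    = 1.37 × 10⁷ m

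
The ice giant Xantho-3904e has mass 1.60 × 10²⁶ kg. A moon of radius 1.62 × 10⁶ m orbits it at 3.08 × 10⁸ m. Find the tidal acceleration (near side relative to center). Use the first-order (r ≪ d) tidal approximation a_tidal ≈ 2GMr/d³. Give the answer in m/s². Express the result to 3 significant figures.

1.18 × 10⁻³ m/s²

Since r ≪ d, expand the inverse-square field across one radius to get the leading 2GMr/d³ term.
a_tidal = 2GMr/d³
        = 2 × (6.674 × 10⁻¹¹) × (1.60 × 10²⁶) × (1.62 × 10⁶) / (3.08 × 10⁸)³
        = 1.18 × 10⁻³ m/s²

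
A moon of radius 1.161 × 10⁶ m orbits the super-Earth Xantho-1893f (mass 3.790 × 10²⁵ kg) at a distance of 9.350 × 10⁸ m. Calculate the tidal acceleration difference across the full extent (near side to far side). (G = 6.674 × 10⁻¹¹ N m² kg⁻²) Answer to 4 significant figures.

Δg = 4GMr/d³
   = 4 × (6.674 × 10⁻¹¹) × (3.790 × 10²⁵) × (1.161 × 10⁶) / (9.350 × 10⁸)³
   = 1.437 × 10⁻⁵ m/s²

1.437 × 10⁻⁵ m/s²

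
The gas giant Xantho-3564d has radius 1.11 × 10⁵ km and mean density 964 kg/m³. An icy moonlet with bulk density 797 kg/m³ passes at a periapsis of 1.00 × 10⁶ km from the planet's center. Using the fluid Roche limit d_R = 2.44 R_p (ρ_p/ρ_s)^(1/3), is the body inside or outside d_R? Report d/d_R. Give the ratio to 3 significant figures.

d_R = 2.44 × (1.11 × 10⁵ km) × (964/797)^(1/3) = 2.886 × 10⁵ km
d/d_R = (1.00 × 10⁶) / (2.886 × 10⁵) = 3.47
Since d/d_R > 1, the body is outside the Roche limit.

outside; d/d_R ≈ 3.47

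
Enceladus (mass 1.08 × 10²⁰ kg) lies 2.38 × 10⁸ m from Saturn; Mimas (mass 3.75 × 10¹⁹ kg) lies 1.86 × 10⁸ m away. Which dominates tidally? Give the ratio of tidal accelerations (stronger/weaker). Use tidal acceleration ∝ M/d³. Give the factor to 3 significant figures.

The tide-raising term goes as M/d³ (the gradient of a 1/d² field).
Enceladus: (1.08 × 10²⁰) / (2.38 × 10⁸)³ = 8.011 × 10⁻⁶
Mimas: (3.75 × 10¹⁹) / (1.86 × 10⁸)³ = 5.828 × 10⁻⁶
Ratio (larger/smaller) = 1.37

Enceladus, by a factor of ≈ 1.37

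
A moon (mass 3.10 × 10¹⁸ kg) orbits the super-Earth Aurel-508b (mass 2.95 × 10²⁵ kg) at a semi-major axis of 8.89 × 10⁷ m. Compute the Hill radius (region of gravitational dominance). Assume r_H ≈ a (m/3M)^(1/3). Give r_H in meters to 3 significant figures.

2.91 × 10⁵ m

r_H ≈ a (m/3M)^(1/3)
    = (8.89 × 10⁷) × (3.10 × 10¹⁸ / (3 × 2.95 × 10²⁵))^(1/3)
    = 2.91 × 10⁵ m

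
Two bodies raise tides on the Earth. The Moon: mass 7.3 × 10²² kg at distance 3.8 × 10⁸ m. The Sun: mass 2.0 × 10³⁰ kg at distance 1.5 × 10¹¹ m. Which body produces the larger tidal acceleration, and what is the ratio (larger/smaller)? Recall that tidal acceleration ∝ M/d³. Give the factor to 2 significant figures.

Compare M/d³ for the two perturbers:
The Moon: (7.3 × 10²²) / (3.8 × 10⁸)³ = 1.330 × 10⁻³
The Sun: (2.0 × 10³⁰) / (1.5 × 10¹¹)³ = 5.926 × 10⁻⁴
Ratio (larger/smaller) = 2.2

The Moon, by a factor of ≈ 2.2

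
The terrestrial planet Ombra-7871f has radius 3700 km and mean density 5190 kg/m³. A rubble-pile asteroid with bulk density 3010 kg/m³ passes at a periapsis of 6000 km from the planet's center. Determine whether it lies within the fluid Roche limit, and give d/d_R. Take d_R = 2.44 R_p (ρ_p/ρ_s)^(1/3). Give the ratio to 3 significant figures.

inside; d/d_R ≈ 0.554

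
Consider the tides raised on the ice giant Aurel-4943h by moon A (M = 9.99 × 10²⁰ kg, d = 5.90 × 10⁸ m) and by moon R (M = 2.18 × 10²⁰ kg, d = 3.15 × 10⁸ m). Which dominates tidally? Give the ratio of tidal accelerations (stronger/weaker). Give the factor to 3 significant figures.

Moon R, by a factor of ≈ 1.43

Tidal stretch scales as M/d³; compute that for each body.
Moon A: (9.99 × 10²⁰) / (5.90 × 10⁸)³ = 4.864 × 10⁻⁶
Moon R: (2.18 × 10²⁰) / (3.15 × 10⁸)³ = 6.975 × 10⁻⁶
Ratio (larger/smaller) = 1.43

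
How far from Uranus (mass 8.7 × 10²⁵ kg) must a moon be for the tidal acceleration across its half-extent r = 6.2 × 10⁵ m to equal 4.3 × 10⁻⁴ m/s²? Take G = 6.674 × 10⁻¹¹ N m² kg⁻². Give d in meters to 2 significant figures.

2GMr/d³ = a_tidal  ⇒  d = (2GMr / a_tidal)^(1/3)
d = (2 × 6.674×10⁻¹¹ × (8.7 × 10²⁵) × (6.2 × 10⁵) / (4.3 × 10⁻⁴))^(1/3)
  = 2.6 × 10⁸ m

2.6 × 10⁸ m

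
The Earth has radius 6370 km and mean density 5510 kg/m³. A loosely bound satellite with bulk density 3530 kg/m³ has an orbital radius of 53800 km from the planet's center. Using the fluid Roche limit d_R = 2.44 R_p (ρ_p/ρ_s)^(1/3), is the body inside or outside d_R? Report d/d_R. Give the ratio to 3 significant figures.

d_R = 2.44 × (6370 km) × (5510/3530)^(1/3) = 18030 km
d/d_R = (53800) / (18030) = 2.98
Since d/d_R > 1, the body is outside the Roche limit.

outside; d/d_R ≈ 2.98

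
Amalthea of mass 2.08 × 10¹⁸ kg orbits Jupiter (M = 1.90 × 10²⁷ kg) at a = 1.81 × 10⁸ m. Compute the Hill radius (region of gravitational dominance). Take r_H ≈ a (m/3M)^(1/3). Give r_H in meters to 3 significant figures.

r_H ≈ a (m/3M)^(1/3)
    = (1.81 × 10⁸) × (2.08 × 10¹⁸ / (3 × 1.90 × 10²⁷))^(1/3)
    = 1.29 × 10⁵ m

1.29 × 10⁵ m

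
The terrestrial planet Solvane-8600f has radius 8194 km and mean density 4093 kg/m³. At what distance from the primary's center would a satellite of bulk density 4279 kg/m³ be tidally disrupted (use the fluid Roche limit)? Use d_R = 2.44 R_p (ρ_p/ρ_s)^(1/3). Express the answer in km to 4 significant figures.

d_R = 2.44 × 8194 km × (4093/4279)^(1/3)
    = 19700 km

19700 km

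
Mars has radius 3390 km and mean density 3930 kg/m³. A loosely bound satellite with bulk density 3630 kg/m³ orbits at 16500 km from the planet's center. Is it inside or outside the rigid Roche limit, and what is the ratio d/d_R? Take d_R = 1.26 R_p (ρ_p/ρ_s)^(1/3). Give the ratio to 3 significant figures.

outside; d/d_R ≈ 3.76

d_R = 1.26 × (3390 km) × (3930/3630)^(1/3) = 4386 km
d/d_R = (16500) / (4386) = 3.76
Since d/d_R > 1, the body is outside the Roche limit.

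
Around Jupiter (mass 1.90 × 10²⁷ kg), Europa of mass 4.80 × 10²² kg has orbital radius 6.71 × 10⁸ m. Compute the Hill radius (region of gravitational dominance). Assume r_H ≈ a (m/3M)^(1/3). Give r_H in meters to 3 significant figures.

1.37 × 10⁷ m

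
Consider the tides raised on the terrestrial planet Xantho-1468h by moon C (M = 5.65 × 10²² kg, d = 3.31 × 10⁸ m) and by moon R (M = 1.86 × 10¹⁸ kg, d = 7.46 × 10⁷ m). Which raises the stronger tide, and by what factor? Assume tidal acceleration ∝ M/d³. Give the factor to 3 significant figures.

The tide-raising term goes as M/d³ (the gradient of a 1/d² field).
Moon C: (5.65 × 10²²) / (3.31 × 10⁸)³ = 1.558 × 10⁻³
Moon R: (1.86 × 10¹⁸) / (7.46 × 10⁷)³ = 4.480 × 10⁻⁶
Ratio (larger/smaller) = 348

Moon C, by a factor of ≈ 348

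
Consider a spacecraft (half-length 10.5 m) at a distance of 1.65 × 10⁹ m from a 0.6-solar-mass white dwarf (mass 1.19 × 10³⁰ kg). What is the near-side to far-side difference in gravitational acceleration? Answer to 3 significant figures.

7.43 × 10⁻⁷ m/s²

a_tidal = 4GMr/d³
        = 4 × (6.674 × 10⁻¹¹) × (1.19 × 10³⁰) × (10.5) / (1.65 × 10⁹)³
        = 7.43 × 10⁻⁷ m/s²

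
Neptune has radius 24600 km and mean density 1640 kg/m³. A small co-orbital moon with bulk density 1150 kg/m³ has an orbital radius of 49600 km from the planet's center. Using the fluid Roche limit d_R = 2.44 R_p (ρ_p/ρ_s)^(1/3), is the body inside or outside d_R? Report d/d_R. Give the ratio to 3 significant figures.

d_R = 2.44 × (24600 km) × (1640/1150)^(1/3) = 67560 km
d/d_R = (49600) / (67560) = 0.734
Since d/d_R < 1, the body is inside the Roche limit.

inside; d/d_R ≈ 0.734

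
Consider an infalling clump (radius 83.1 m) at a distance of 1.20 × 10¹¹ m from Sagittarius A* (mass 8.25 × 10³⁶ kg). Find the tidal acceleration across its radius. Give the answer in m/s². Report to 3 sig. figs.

Differencing GM/(d−r)² and GM/d² to first order in r/d gives 2GMr/d³.
a_tidal = 2GMr/d³
        = 2 × (6.674 × 10⁻¹¹) × (8.25 × 10³⁶) × (83.1) / (1.20 × 10¹¹)³
        = 5.30 × 10⁻⁵ m/s²

5.30 × 10⁻⁵ m/s²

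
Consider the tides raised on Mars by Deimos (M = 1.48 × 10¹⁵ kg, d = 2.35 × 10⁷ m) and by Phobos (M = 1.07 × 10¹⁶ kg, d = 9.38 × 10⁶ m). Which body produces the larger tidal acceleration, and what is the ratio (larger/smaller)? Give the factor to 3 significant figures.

Phobos, by a factor of ≈ 114

Compare M/d³ for the two perturbers:
Deimos: (1.48 × 10¹⁵) / (2.35 × 10⁷)³ = 1.140 × 10⁻⁷
Phobos: (1.07 × 10¹⁶) / (9.38 × 10⁶)³ = 1.297 × 10⁻⁵
Ratio (larger/smaller) = 114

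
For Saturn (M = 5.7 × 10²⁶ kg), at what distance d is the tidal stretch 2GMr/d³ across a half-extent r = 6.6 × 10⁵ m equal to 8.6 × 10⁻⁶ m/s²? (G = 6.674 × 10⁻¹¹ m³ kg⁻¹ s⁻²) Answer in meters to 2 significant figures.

2GMr/d³ = a_tidal  ⇒  d = (2GMr / a_tidal)^(1/3)
d = (2 × 6.674×10⁻¹¹ × (5.7 × 10²⁶) × (6.6 × 10⁵) / (8.6 × 10⁻⁶))^(1/3)
  = 1.8 × 10⁹ m

1.8 × 10⁹ m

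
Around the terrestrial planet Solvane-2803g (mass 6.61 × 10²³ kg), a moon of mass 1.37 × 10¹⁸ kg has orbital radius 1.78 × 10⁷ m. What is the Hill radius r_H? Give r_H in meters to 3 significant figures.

1.57 × 10⁵ m

r_H ≈ a (m/3M)^(1/3)
    = (1.78 × 10⁷) × (1.37 × 10¹⁸ / (3 × 6.61 × 10²³))^(1/3)
    = 1.57 × 10⁵ m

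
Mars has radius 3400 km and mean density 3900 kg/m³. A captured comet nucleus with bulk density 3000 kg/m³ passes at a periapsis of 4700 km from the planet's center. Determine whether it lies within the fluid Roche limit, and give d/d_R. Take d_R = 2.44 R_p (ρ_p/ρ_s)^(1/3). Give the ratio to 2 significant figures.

d_R = 2.44 × (3400 km) × (3900/3000)^(1/3) = 9054 km
d/d_R = (4700) / (9054) = 0.52
Since d/d_R < 1, the body is inside the Roche limit.

inside; d/d_R ≈ 0.52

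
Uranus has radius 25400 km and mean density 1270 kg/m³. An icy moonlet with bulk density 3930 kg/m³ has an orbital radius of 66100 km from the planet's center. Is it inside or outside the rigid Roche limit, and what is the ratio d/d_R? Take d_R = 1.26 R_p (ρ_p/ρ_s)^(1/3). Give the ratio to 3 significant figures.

outside; d/d_R ≈ 3.01

d_R = 1.26 × (25400 km) × (1270/3930)^(1/3) = 21960 km
d/d_R = (66100) / (21960) = 3.01
Since d/d_R > 1, the body is outside the Roche limit.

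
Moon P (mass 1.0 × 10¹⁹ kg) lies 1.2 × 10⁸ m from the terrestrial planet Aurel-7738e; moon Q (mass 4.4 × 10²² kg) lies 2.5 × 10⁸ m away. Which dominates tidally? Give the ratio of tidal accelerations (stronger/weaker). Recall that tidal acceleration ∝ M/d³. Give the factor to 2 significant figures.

Moon Q, by a factor of ≈ 490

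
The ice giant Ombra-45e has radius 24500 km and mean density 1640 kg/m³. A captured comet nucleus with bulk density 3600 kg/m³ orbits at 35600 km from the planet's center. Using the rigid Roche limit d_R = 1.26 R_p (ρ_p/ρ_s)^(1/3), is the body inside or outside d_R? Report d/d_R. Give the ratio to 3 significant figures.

d_R = 1.26 × (24500 km) × (1640/3600)^(1/3) = 23750 km
d/d_R = (35600) / (23750) = 1.50
Since d/d_R > 1, the body is outside the Roche limit.

outside; d/d_R ≈ 1.50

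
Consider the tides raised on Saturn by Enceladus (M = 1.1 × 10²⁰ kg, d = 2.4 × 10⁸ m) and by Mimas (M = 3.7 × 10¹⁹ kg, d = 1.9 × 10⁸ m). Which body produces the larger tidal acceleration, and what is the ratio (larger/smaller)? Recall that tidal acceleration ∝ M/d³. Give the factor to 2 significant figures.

Enceladus, by a factor of ≈ 1.5

Compare M/d³ for the two perturbers:
Enceladus: (1.1 × 10²⁰) / (2.4 × 10⁸)³ = 7.957 × 10⁻⁶
Mimas: (3.7 × 10¹⁹) / (1.9 × 10⁸)³ = 5.394 × 10⁻⁶
Ratio (larger/smaller) = 1.5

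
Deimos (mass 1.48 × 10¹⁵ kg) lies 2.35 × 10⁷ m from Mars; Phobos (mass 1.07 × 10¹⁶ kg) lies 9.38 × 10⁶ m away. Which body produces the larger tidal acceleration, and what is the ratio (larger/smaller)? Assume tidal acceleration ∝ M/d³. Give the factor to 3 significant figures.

Tidal acceleration ∝ M/d³, so compare M/d³ for each.
Deimos: (1.48 × 10¹⁵) / (2.35 × 10⁷)³ = 1.140 × 10⁻⁷
Phobos: (1.07 × 10¹⁶) / (9.38 × 10⁶)³ = 1.297 × 10⁻⁵
Ratio (larger/smaller) = 114

Phobos, by a factor of ≈ 114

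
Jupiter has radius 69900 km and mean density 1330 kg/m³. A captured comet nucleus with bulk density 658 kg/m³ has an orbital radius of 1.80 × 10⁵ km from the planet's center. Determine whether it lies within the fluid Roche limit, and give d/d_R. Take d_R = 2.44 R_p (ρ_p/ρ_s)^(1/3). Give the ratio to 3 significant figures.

d_R = 2.44 × (69900 km) × (1330/658)^(1/3) = 2.156 × 10⁵ km
d/d_R = (1.80 × 10⁵) / (2.156 × 10⁵) = 0.835
Since d/d_R < 1, the body is inside the Roche limit.

inside; d/d_R ≈ 0.835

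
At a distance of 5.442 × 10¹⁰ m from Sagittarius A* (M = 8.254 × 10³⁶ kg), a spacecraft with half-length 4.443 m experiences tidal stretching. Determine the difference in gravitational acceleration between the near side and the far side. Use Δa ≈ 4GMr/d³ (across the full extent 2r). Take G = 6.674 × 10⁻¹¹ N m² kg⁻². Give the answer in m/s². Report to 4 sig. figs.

Δa = 4GMr/d³
   = 4 × (6.674 × 10⁻¹¹) × (8.254 × 10³⁶) × (4.443) / (5.442 × 10¹⁰)³
   = 6.075 × 10⁻⁵ m/s²

6.075 × 10⁻⁵ m/s²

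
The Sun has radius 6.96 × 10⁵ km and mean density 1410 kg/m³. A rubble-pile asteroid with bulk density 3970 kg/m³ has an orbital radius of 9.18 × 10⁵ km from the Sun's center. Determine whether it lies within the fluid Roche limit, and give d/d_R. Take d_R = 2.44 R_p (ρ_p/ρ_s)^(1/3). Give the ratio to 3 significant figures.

inside; d/d_R ≈ 0.763

d_R = 2.44 × (6.96 × 10⁵ km) × (1410/3970)^(1/3) = 1.203 × 10⁶ km
d/d_R = (9.18 × 10⁵) / (1.203 × 10⁶) = 0.763
Since d/d_R < 1, the body is inside the Roche limit.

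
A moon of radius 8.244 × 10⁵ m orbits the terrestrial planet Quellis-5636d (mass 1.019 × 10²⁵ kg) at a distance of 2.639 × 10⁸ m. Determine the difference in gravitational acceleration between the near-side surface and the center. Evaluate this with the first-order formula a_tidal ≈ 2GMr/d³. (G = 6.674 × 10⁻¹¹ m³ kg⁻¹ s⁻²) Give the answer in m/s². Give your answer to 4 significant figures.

Δg = 2GMr/d³
   = 2 × (6.674 × 10⁻¹¹) × (1.019 × 10²⁵) × (8.244 × 10⁵) / (2.639 × 10⁸)³
   = 6.101 × 10⁻⁵ m/s²

6.101 × 10⁻⁵ m/s²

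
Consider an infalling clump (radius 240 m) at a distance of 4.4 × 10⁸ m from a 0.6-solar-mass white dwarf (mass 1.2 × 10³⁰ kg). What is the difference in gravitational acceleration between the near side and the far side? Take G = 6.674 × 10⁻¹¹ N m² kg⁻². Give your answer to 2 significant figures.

9.0 × 10⁻⁴ m/s²

The field gradient is 2GM/d³; across the full diameter 2r the difference is 4GMr/d³.
Δa = 4GMr/d³
   = 4 × (6.674 × 10⁻¹¹) × (1.2 × 10³⁰) × (240) / (4.4 × 10⁸)³
   = 9.0 × 10⁻⁴ m/s²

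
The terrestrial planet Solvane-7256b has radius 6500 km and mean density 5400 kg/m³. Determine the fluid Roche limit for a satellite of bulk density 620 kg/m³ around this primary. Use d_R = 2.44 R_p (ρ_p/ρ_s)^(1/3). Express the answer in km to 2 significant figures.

d_R = 2.44 × 6500 km × (5400/620)^(1/3)
    = 33000 km

33000 km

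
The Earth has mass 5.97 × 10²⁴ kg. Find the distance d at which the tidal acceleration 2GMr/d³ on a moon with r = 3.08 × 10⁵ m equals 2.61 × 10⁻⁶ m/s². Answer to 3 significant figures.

4.55 × 10⁸ m

2GMr/d³ = a_tidal  ⇒  d = (2GMr / a_tidal)^(1/3)
d = (2 × 6.674×10⁻¹¹ × (5.97 × 10²⁴) × (3.08 × 10⁵) / (2.61 × 10⁻⁶))^(1/3)
  = 4.55 × 10⁸ m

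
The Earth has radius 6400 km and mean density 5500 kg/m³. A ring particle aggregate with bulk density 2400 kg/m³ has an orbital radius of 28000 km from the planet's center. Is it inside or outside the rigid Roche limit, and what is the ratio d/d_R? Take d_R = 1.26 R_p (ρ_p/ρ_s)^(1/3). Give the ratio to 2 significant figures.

outside; d/d_R ≈ 2.6

d_R = 1.26 × (6400 km) × (5500/2400)^(1/3) = 10630 km
d/d_R = (28000) / (10630) = 2.6
Since d/d_R > 1, the body is outside the Roche limit.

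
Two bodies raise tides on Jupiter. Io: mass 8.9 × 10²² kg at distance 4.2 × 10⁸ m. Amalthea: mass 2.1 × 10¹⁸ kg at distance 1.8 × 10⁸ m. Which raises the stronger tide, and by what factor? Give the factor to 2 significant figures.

Tidal acceleration ∝ M/d³, so compare M/d³ for each.
Io: (8.9 × 10²²) / (4.2 × 10⁸)³ = 1.201 × 10⁻³
Amalthea: (2.1 × 10¹⁸) / (1.8 × 10⁸)³ = 3.601 × 10⁻⁷
Ratio (larger/smaller) = 3300

Io, by a factor of ≈ 3300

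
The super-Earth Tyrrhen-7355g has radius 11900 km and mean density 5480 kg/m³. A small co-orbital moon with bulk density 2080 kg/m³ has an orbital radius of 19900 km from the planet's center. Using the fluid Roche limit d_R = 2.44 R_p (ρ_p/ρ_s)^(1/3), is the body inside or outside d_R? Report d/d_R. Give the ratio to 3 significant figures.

d_R = 2.44 × (11900 km) × (5480/2080)^(1/3) = 40100 km
d/d_R = (19900) / (40100) = 0.496
Since d/d_R < 1, the body is inside the Roche limit.

inside; d/d_R ≈ 0.496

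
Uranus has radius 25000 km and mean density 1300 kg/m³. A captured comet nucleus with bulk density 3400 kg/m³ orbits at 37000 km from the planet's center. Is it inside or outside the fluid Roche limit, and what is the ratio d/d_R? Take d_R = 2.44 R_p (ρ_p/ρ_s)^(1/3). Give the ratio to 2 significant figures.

inside; d/d_R ≈ 0.84

d_R = 2.44 × (25000 km) × (1300/3400)^(1/3) = 44270 km
d/d_R = (37000) / (44270) = 0.84
Since d/d_R < 1, the body is inside the Roche limit.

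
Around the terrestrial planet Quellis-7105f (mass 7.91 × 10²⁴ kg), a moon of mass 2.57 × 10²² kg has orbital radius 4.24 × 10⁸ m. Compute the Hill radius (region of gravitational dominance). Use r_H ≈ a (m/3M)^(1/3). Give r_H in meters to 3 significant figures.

4.35 × 10⁷ m

r_H ≈ a (m/3M)^(1/3)
    = (4.24 × 10⁸) × (2.57 × 10²² / (3 × 7.91 × 10²⁴))^(1/3)
    = 4.35 × 10⁷ m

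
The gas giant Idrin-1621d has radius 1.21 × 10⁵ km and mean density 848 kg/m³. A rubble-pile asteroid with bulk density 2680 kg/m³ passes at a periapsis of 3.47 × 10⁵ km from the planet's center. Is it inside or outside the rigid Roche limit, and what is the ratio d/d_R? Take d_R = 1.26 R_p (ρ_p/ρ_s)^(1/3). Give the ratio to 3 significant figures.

outside; d/d_R ≈ 3.34

d_R = 1.26 × (1.21 × 10⁵ km) × (848/2680)^(1/3) = 1.039 × 10⁵ km
d/d_R = (3.47 × 10⁵) / (1.039 × 10⁵) = 3.34
Since d/d_R > 1, the body is outside the Roche limit.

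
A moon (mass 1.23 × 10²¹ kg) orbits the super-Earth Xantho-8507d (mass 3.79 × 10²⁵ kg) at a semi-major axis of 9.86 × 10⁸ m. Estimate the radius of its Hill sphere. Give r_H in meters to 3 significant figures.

2.18 × 10⁷ m

r_H ≈ a (m/3M)^(1/3)
    = (9.86 × 10⁸) × (1.23 × 10²¹ / (3 × 3.79 × 10²⁵))^(1/3)
    = 2.18 × 10⁷ m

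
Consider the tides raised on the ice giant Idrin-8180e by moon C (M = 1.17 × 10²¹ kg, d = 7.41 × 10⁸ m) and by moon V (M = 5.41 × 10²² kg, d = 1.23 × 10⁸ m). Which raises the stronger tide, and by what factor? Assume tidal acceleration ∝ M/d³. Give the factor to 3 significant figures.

The tide-raising term goes as M/d³ (the gradient of a 1/d² field).
Moon C: (1.17 × 10²¹) / (7.41 × 10⁸)³ = 2.876 × 10⁻⁶
Moon V: (5.41 × 10²²) / (1.23 × 10⁸)³ = 2.907 × 10⁻²
Ratio (larger/smaller) = 10100

Moon V, by a factor of ≈ 10100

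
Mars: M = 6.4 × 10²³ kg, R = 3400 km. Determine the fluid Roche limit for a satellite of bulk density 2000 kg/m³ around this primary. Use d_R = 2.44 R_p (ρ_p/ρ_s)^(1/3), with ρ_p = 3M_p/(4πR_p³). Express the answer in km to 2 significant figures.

10000 km

ρ_p = 3M_p/(4πR_p³) = 3 × (6.4 × 10²³) / (4π × (3.4 × 10⁶ m)³) = 3900 kg/m³
d_R = 2.44 × 3400 km × (3900/2000)^(1/3)
    = 10000 km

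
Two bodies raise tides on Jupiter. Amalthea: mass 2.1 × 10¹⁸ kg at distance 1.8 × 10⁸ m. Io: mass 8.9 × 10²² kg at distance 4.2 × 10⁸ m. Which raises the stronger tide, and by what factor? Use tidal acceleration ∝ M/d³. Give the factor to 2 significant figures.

Compare M/d³ for the two perturbers:
Amalthea: (2.1 × 10¹⁸) / (1.8 × 10⁸)³ = 3.601 × 10⁻⁷
Io: (8.9 × 10²²) / (4.2 × 10⁸)³ = 1.201 × 10⁻³
Ratio (larger/smaller) = 3300

Io, by a factor of ≈ 3300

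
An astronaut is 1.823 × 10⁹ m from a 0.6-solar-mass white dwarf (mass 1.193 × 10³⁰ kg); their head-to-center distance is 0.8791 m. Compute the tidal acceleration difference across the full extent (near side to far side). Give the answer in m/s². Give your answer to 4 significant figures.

Differencing GM/(d−r)² and GM/(d+r)² to first order in r/d gives 4GMr/d³.
Δa = 4GMr/d³
   = 4 × (6.674 × 10⁻¹¹) × (1.193 × 10³⁰) × (0.8791) / (1.823 × 10⁹)³
   = 4.621 × 10⁻⁸ m/s²

4.621 × 10⁻⁸ m/s²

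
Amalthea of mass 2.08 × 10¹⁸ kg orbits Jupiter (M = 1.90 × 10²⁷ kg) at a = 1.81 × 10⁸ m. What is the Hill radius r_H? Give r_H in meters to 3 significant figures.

1.29 × 10⁵ m

r_H ≈ a (m/3M)^(1/3)
    = (1.81 × 10⁸) × (2.08 × 10¹⁸ / (3 × 1.90 × 10²⁷))^(1/3)
    = 1.29 × 10⁵ m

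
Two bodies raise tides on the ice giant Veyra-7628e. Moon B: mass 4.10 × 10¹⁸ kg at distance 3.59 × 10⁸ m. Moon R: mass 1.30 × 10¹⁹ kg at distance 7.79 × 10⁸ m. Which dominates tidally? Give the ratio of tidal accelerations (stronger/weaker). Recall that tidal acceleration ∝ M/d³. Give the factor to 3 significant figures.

Tidal stretch scales as M/d³; compute that for each body.
Moon B: (4.10 × 10¹⁸) / (3.59 × 10⁸)³ = 8.861 × 10⁻⁸
Moon R: (1.30 × 10¹⁹) / (7.79 × 10⁸)³ = 2.750 × 10⁻⁸
Ratio (larger/smaller) = 3.22

Moon B, by a factor of ≈ 3.22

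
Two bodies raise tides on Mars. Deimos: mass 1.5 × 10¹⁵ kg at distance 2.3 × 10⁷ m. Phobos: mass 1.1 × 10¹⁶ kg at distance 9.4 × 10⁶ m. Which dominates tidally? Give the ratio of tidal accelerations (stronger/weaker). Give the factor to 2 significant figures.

Phobos, by a factor of ≈ 110

Compare M/d³ for the two perturbers:
Deimos: (1.5 × 10¹⁵) / (2.3 × 10⁷)³ = 1.233 × 10⁻⁷
Phobos: (1.1 × 10¹⁶) / (9.4 × 10⁶)³ = 1.324 × 10⁻⁵
Ratio (larger/smaller) = 110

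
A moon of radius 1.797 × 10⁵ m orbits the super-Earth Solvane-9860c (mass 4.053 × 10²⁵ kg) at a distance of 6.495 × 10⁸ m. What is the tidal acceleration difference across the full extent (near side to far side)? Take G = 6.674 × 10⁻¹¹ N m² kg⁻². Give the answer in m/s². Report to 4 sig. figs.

7.096 × 10⁻⁶ m/s²

Differencing GM/(d−r)² and GM/(d+r)² to first order in r/d gives 4GMr/d³.
Δa = 4GMr/d³
   = 4 × (6.674 × 10⁻¹¹) × (4.053 × 10²⁵) × (1.797 × 10⁵) / (6.495 × 10⁸)³
   = 7.096 × 10⁻⁶ m/s²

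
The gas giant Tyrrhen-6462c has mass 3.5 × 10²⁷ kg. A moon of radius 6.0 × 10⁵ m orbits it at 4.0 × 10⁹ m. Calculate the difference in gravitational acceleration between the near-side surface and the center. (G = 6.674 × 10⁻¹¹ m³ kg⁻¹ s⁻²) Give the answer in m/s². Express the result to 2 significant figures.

Δa = 2GMr/d³
   = 2 × (6.674 × 10⁻¹¹) × (3.5 × 10²⁷) × (6.0 × 10⁵) / (4.0 × 10⁹)³
   = 4.4 × 10⁻⁶ m/s²

4.4 × 10⁻⁶ m/s²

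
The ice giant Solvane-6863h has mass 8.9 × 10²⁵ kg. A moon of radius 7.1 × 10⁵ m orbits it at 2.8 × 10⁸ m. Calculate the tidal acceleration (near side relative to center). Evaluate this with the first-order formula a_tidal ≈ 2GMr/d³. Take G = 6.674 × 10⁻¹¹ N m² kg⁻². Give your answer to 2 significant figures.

a_tidal = 2GMr/d³
        = 2 × (6.674 × 10⁻¹¹) × (8.9 × 10²⁵) × (7.1 × 10⁵) / (2.8 × 10⁸)³
        = 3.8 × 10⁻⁴ m/s²

3.8 × 10⁻⁴ m/s²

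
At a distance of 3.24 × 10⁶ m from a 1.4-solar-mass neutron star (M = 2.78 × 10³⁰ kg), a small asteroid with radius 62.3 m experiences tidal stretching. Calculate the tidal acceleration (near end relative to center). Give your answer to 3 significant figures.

Δg = 2GMr/d³
   = 2 × (6.674 × 10⁻¹¹) × (2.78 × 10³⁰) × (62.3) / (3.24 × 10⁶)³
   = 6.80 × 10² m/s²

6.80 × 10² m/s²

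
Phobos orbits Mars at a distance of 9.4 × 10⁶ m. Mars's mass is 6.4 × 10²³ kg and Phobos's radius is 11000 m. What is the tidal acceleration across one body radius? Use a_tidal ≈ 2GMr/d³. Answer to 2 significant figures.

The tidal stretch is the gradient of GM/d² times the body's extent r, hence the 1/d³ dependence.
a_tidal = 2GMr/d³
        = 2 × (6.674 × 10⁻¹¹) × (6.4 × 10²³) × (11000) / (9.4 × 10⁶)³
        = 1.1 × 10⁻³ m/s²

1.1 × 10⁻³ m/s²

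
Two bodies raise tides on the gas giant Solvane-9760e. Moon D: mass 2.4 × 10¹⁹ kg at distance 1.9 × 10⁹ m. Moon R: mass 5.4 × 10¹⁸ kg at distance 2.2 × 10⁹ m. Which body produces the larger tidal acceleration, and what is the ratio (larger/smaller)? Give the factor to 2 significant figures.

The tide-raising term goes as M/d³ (the gradient of a 1/d² field).
Moon D: (2.4 × 10¹⁹) / (1.9 × 10⁹)³ = 3.499 × 10⁻⁹
Moon R: (5.4 × 10¹⁸) / (2.2 × 10⁹)³ = 5.071 × 10⁻¹⁰
Ratio (larger/smaller) = 6.9

Moon D, by a factor of ≈ 6.9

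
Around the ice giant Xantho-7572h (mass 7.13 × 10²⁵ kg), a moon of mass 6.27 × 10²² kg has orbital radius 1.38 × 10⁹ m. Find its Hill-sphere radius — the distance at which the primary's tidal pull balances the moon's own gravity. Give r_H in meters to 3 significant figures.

r_H ≈ a (m/3M)^(1/3)
    = (1.38 × 10⁹) × (6.27 × 10²² / (3 × 7.13 × 10²⁵))^(1/3)
    = 9.17 × 10⁷ m

9.17 × 10⁷ m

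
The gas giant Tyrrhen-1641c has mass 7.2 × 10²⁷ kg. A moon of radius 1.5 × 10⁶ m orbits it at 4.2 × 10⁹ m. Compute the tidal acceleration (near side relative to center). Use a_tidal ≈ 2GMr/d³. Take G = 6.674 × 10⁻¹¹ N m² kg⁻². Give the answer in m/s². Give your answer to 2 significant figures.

1.9 × 10⁻⁵ m/s²

Δa = 2GMr/d³
   = 2 × (6.674 × 10⁻¹¹) × (7.2 × 10²⁷) × (1.5 × 10⁶) / (4.2 × 10⁹)³
   = 1.9 × 10⁻⁵ m/s²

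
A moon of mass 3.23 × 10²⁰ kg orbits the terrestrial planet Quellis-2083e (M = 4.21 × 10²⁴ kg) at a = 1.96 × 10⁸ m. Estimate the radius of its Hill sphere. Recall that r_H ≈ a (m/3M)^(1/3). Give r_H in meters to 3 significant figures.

5.77 × 10⁶ m

r_H ≈ a (m/3M)^(1/3)
    = (1.96 × 10⁸) × (3.23 × 10²⁰ / (3 × 4.21 × 10²⁴))^(1/3)
    = 5.77 × 10⁶ m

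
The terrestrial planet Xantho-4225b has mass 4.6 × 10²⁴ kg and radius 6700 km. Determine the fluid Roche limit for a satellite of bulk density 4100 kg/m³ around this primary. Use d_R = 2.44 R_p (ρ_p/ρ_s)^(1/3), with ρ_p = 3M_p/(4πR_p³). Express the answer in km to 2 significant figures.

16000 km

ρ_p = 3M_p/(4πR_p³) = 3 × (4.6 × 10²⁴) / (4π × (6.7 × 10⁶ m)³) = 3700 kg/m³
d_R = 2.44 × 6700 km × (3700/4100)^(1/3)
    = 16000 km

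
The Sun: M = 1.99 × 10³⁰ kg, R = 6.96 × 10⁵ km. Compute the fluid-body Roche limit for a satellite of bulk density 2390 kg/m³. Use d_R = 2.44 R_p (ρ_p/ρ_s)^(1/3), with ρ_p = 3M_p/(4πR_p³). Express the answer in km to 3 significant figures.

ρ_p = 3M_p/(4πR_p³) = 3 × (1.99 × 10³⁰) / (4π × (6.96 × 10⁸ m)³) = 1410 kg/m³
d_R = 2.44 × 6.96 × 10⁵ km × (1410/2390)^(1/3)
    = 1.42 × 10⁶ km

1.42 × 10⁶ km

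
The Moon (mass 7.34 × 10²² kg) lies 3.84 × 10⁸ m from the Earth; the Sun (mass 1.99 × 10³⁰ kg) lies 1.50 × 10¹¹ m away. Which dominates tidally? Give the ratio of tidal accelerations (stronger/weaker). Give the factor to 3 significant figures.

The tide-raising term goes as M/d³ (the gradient of a 1/d² field).
The Moon: (7.34 × 10²²) / (3.84 × 10⁸)³ = 1.296 × 10⁻³
The Sun: (1.99 × 10³⁰) / (1.50 × 10¹¹)³ = 5.896 × 10⁻⁴
Ratio (larger/smaller) = 2.20

The Moon, by a factor of ≈ 2.20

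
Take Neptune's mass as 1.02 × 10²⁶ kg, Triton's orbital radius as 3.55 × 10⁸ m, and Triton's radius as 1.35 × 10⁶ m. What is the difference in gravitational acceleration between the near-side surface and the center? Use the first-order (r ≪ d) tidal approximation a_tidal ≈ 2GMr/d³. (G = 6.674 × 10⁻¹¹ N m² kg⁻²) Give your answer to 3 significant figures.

4.11 × 10⁻⁴ m/s²

Δg = 2GMr/d³
   = 2 × (6.674 × 10⁻¹¹) × (1.02 × 10²⁶) × (1.35 × 10⁶) / (3.55 × 10⁸)³
   = 4.11 × 10⁻⁴ m/s²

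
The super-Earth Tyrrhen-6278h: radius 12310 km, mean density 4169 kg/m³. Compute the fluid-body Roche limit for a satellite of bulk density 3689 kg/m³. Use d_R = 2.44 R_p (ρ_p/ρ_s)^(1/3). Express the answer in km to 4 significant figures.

31290 km

d_R = 2.44 × 12310 km × (4169/3689)^(1/3)
    = 31290 km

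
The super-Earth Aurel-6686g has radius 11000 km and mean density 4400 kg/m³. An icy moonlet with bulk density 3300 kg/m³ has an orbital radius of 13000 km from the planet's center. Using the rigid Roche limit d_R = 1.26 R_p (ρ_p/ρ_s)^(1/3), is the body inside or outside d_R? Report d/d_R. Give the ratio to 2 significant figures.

d_R = 1.26 × (11000 km) × (4400/3300)^(1/3) = 15250 km
d/d_R = (13000) / (15250) = 0.85
Since d/d_R < 1, the body is inside the Roche limit.

inside; d/d_R ≈ 0.85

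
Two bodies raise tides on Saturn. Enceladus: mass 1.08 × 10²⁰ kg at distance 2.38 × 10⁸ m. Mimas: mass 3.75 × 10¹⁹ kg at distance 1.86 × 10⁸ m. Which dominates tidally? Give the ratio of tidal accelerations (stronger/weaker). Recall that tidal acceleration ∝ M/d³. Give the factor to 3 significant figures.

Tidal acceleration ∝ M/d³, so compare M/d³ for each.
Enceladus: (1.08 × 10²⁰) / (2.38 × 10⁸)³ = 8.011 × 10⁻⁶
Mimas: (3.75 × 10¹⁹) / (1.86 × 10⁸)³ = 5.828 × 10⁻⁶
Ratio (larger/smaller) = 1.37

Enceladus, by a factor of ≈ 1.37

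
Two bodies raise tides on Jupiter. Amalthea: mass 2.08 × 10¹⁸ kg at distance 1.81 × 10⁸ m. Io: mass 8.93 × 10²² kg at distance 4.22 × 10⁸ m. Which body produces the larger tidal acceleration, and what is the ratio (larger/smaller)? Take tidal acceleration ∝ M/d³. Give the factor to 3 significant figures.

Tidal stretch scales as M/d³; compute that for each body.
Amalthea: (2.08 × 10¹⁸) / (1.81 × 10⁸)³ = 3.508 × 10⁻⁷
Io: (8.93 × 10²²) / (4.22 × 10⁸)³ = 1.188 × 10⁻³
Ratio (larger/smaller) = 3390

Io, by a factor of ≈ 3390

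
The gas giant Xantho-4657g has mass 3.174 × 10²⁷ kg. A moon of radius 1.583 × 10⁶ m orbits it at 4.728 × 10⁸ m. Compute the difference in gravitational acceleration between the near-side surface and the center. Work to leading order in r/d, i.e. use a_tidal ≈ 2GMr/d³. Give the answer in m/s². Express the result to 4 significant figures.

Since r ≪ d, expand the inverse-square field across one radius to get the leading 2GMr/d³ term.
Δa = 2GMr/d³
   = 2 × (6.674 × 10⁻¹¹) × (3.174 × 10²⁷) × (1.583 × 10⁶) / (4.728 × 10⁸)³
   = 6.346 × 10⁻³ m/s²

6.346 × 10⁻³ m/s²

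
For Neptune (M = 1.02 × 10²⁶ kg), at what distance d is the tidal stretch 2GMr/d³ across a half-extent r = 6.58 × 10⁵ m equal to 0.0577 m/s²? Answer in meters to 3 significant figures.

5.37 × 10⁷ m

2GMr/d³ = a_tidal  ⇒  d = (2GMr / a_tidal)^(1/3)
d = (2 × 6.674×10⁻¹¹ × (1.02 × 10²⁶) × (6.58 × 10⁵) / (0.0577))^(1/3)
  = 5.37 × 10⁷ m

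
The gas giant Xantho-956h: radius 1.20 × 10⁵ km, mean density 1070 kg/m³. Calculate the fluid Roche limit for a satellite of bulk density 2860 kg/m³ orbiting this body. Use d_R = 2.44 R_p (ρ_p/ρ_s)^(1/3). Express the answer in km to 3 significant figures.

2.11 × 10⁵ km

d_R = 2.44 × 1.20 × 10⁵ km × (1070/2860)^(1/3)
    = 2.11 × 10⁵ km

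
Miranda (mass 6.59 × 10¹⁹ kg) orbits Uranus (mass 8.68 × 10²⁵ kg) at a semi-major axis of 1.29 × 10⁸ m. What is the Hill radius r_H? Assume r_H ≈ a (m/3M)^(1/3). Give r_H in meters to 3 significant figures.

8.16 × 10⁵ m

r_H ≈ a (m/3M)^(1/3)
    = (1.29 × 10⁸) × (6.59 × 10¹⁹ / (3 × 8.68 × 10²⁵))^(1/3)
    = 8.16 × 10⁵ m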